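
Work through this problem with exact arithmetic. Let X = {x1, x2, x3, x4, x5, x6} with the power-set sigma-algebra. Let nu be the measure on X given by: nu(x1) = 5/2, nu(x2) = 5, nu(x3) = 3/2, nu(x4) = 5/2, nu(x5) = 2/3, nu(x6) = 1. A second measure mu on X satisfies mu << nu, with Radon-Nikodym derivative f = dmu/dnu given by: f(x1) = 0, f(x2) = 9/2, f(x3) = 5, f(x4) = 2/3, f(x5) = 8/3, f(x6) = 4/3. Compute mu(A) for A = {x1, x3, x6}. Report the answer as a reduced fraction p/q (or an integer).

By the defining property of the Radon-Nikodym derivative, for every measurable set A,
  mu(A) = integral_A f dnu.
Since nu is a discrete measure concentrated on the atoms of X, the integral over A reduces to the sum
  mu(A) = sum_{x in A} f(x) * nu({x}).
Computing each term:
  x1: f(x1) * nu(x1) = 0 * 5/2 = 0.
  x3: f(x3) * nu(x3) = 5 * 3/2 = 15/2.
  x6: f(x6) * nu(x6) = 4/3 * 1 = 4/3.
Summing: mu(A) = 0 + 15/2 + 4/3 = 53/6.

53/6


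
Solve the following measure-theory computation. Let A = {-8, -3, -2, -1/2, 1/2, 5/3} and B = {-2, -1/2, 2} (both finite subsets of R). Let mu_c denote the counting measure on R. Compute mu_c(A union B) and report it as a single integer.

Counting measure on a finite set equals cardinality. By inclusion-exclusion, |A union B| = |A| + |B| - |A cap B|.
|A| = 6, |B| = 3, |A cap B| = 2.
So mu_c(A union B) = 6 + 3 - 2 = 7.

7


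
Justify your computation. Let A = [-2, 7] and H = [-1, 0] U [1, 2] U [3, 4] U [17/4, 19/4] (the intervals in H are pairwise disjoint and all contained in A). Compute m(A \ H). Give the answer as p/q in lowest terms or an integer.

The ambient interval has length m(A) = 7 - (-2) = 9.
Since the holes are disjoint and sit inside A, by finite additivity
  m(H) = sum_i (b_i - a_i), and m(A \ H) = m(A) - m(H).
Computing the hole measures:
  m(H_1) = 0 - (-1) = 1.
  m(H_2) = 2 - 1 = 1.
  m(H_3) = 4 - 3 = 1.
  m(H_4) = 19/4 - 17/4 = 1/2.
Summed: m(H) = 1 + 1 + 1 + 1/2 = 7/2.
So m(A \ H) = 9 - 7/2 = 11/2.

11/2


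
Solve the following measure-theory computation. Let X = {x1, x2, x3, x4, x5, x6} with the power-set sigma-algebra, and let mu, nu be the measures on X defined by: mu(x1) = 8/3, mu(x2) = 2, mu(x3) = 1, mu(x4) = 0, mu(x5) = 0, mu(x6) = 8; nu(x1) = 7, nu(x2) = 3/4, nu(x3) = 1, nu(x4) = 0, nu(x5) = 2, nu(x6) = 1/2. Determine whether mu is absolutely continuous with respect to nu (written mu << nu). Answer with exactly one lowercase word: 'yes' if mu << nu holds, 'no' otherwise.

mu << nu means: every nu-null measurable set is also mu-null; equivalently, for every atom x, if nu({x}) = 0 then mu({x}) = 0.
Checking each atom:
  x1: nu = 7 > 0 -> no constraint.
  x2: nu = 3/4 > 0 -> no constraint.
  x3: nu = 1 > 0 -> no constraint.
  x4: nu = 0, mu = 0 -> consistent with mu << nu.
  x5: nu = 2 > 0 -> no constraint.
  x6: nu = 1/2 > 0 -> no constraint.
No atom violates the condition. Therefore mu << nu.

yes


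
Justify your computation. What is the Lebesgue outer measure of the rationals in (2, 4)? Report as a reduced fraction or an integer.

Q cap (2, 4) is countable; list its elements as q_1, q_2, ... . Fix eps > 0 and cover the k-th point by an interval of length eps * 2^(-k). The cover has total length eps * sum_{k>=1} 2^(-k) = eps, so by definition of outer measure m*(Q cap (2, 4)) <= eps. Since eps was arbitrary and m* >= 0, the outer measure is 0.

0


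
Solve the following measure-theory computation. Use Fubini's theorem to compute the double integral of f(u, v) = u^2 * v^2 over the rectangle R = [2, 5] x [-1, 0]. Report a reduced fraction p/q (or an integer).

f(u, v) is a tensor product of a function of u and a function of v, and both factors are bounded continuous (hence Lebesgue integrable) on the rectangle, so Fubini's theorem applies:
  integral_R f d(m x m) = (integral_a1^b1 u^2 du) * (integral_a2^b2 v^2 dv).
Inner integral in u: integral_{2}^{5} u^2 du = (5^3 - 2^3)/3
  = 39.
Inner integral in v: integral_{-1}^{0} v^2 dv = (0^3 - (-1)^3)/3
  = 1/3.
Product: (39) * (1/3) = 13.

13


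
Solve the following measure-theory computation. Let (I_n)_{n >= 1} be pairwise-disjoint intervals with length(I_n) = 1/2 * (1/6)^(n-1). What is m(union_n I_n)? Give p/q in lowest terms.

By countable additivity of the Lebesgue measure on pairwise disjoint measurable sets,
  m(union_{n >= 1} I_n) = sum_{n >= 1} m(I_n) = sum_{n >= 1} a * r^(n-1),
  with a = 1/2 and r = 1/6.
Since 0 < r = 1/6 < 1, the geometric series converges:
  sum_{n >= 1} a * r^(n-1) = a / (1 - r).
  = 1/2 / (1 - 1/6)
  = 1/2 / (5/6)
  = 3/5.

3/5


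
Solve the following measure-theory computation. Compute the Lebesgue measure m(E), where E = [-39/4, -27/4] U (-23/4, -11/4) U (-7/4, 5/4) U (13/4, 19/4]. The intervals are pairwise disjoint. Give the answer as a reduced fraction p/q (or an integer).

For pairwise disjoint intervals, m(union_i I_i) = sum_i m(I_i),
and m is invariant under swapping open/closed endpoints (single points have measure 0).
So m(E) = sum_i (b_i - a_i).
  I_1 has length -27/4 - (-39/4) = 3.
  I_2 has length -11/4 - (-23/4) = 3.
  I_3 has length 5/4 - (-7/4) = 3.
  I_4 has length 19/4 - 13/4 = 3/2.
Summing:
  m(E) = 3 + 3 + 3 + 3/2 = 21/2.

21/2


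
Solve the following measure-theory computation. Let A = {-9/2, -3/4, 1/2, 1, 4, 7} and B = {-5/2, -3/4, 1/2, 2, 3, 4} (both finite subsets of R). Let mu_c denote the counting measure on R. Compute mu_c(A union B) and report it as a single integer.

Counting measure on a finite set equals cardinality. By inclusion-exclusion, |A union B| = |A| + |B| - |A cap B|.
|A| = 6, |B| = 6, |A cap B| = 3.
So mu_c(A union B) = 6 + 6 - 3 = 9.

9


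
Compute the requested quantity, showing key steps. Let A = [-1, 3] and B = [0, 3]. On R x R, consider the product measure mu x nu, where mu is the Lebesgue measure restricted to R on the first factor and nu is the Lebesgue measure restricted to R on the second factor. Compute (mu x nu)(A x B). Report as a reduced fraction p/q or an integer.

For a measurable rectangle A x B, the product measure satisfies
  (mu x nu)(A x B) = mu(A) * nu(B).
  mu(A) = 4.
  nu(B) = 3.
  (mu x nu)(A x B) = 4 * 3 = 12.

12


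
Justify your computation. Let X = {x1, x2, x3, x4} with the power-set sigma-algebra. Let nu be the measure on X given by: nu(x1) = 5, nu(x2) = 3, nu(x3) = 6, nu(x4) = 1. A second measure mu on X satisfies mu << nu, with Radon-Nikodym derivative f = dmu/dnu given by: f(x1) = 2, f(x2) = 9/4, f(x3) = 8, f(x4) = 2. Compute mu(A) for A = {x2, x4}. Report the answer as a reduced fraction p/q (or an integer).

By the defining property of the Radon-Nikodym derivative, for every measurable set A,
  mu(A) = integral_A f dnu.
Since nu is a discrete measure concentrated on the atoms of X, the integral over A reduces to the sum
  mu(A) = sum_{x in A} f(x) * nu({x}).
Computing each term:
  x2: f(x2) * nu(x2) = 9/4 * 3 = 27/4.
  x4: f(x4) * nu(x4) = 2 * 1 = 2.
Summing: mu(A) = 27/4 + 2 = 35/4.

35/4


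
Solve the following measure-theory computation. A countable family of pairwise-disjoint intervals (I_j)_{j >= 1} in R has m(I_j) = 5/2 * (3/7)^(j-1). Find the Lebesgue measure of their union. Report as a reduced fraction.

By countable additivity of the Lebesgue measure on pairwise disjoint measurable sets,
  m(union_{j >= 1} I_j) = sum_{j >= 1} m(I_j) = sum_{j >= 1} a * r^(j-1),
  with a = 5/2 and r = 3/7.
Since 0 < r = 3/7 < 1, the geometric series converges:
  sum_{j >= 1} a * r^(j-1) = a / (1 - r).
  = 5/2 / (1 - 3/7)
  = 5/2 / (4/7)
  = 35/8.

35/8


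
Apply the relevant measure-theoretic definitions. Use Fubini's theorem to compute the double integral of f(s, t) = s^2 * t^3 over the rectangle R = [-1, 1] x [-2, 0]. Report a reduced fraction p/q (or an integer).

f(s, t) is a tensor product of a function of s and a function of t, and both factors are bounded continuous (hence Lebesgue integrable) on the rectangle, so Fubini's theorem applies:
  integral_R f d(m x m) = (integral_a1^b1 s^2 ds) * (integral_a2^b2 t^3 dt).
Inner integral in s: integral_{-1}^{1} s^2 ds = (1^3 - (-1)^3)/3
  = 2/3.
Inner integral in t: integral_{-2}^{0} t^3 dt = (0^4 - (-2)^4)/4
  = -4.
Product: (2/3) * (-4) = -8/3.

-8/3


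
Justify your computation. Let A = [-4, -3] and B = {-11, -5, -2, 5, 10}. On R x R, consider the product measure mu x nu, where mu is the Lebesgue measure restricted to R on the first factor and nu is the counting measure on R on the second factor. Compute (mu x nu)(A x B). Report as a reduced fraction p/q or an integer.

For a measurable rectangle A x B, the product measure satisfies
  (mu x nu)(A x B) = mu(A) * nu(B).
  mu(A) = 1.
  nu(B) = 5.
  (mu x nu)(A x B) = 1 * 5 = 5.

5


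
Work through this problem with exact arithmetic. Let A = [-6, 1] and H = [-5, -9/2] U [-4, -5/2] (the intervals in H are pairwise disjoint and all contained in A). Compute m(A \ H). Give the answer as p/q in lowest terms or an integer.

The ambient interval has length m(A) = 1 - (-6) = 7.
Since the holes are disjoint and sit inside A, by finite additivity
  m(H) = sum_i (b_i - a_i), and m(A \ H) = m(A) - m(H).
Computing the hole measures:
  m(H_1) = -9/2 - (-5) = 1/2.
  m(H_2) = -5/2 - (-4) = 3/2.
Summed: m(H) = 1/2 + 3/2 = 2.
So m(A \ H) = 7 - 2 = 5.

5


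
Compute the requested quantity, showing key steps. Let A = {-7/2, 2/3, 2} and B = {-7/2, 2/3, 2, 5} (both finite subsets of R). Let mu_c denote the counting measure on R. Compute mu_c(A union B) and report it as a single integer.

Counting measure on a finite set equals cardinality. By inclusion-exclusion, |A union B| = |A| + |B| - |A cap B|.
|A| = 3, |B| = 4, |A cap B| = 3.
So mu_c(A union B) = 3 + 4 - 3 = 4.

4


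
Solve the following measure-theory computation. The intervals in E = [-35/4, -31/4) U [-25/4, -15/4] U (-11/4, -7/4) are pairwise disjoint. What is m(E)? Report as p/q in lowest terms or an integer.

For pairwise disjoint intervals, m(union_i I_i) = sum_i m(I_i),
and m is invariant under swapping open/closed endpoints (single points have measure 0).
So m(E) = sum_i (b_i - a_i).
  I_1 has length -31/4 - (-35/4) = 1.
  I_2 has length -15/4 - (-25/4) = 5/2.
  I_3 has length -7/4 - (-11/4) = 1.
Summing:
  m(E) = 1 + 5/2 + 1 = 9/2.

9/2


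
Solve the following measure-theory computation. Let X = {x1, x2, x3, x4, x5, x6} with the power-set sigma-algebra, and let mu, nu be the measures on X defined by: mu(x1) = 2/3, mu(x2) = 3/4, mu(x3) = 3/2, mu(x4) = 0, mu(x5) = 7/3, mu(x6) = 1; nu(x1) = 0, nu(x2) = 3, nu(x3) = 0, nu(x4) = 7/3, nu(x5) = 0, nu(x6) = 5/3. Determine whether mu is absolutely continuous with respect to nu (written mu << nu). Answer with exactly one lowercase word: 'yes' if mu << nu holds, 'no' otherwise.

mu << nu means: every nu-null measurable set is also mu-null; equivalently, for every atom x, if nu({x}) = 0 then mu({x}) = 0.
Checking each atom:
  x1: nu = 0, mu = 2/3 > 0 -> violates mu << nu.
  x2: nu = 3 > 0 -> no constraint.
  x3: nu = 0, mu = 3/2 > 0 -> violates mu << nu.
  x4: nu = 7/3 > 0 -> no constraint.
  x5: nu = 0, mu = 7/3 > 0 -> violates mu << nu.
  x6: nu = 5/3 > 0 -> no constraint.
The atom(s) x1, x3, x5 violate the condition (nu = 0 but mu > 0). Therefore mu is NOT absolutely continuous w.r.t. nu.

no


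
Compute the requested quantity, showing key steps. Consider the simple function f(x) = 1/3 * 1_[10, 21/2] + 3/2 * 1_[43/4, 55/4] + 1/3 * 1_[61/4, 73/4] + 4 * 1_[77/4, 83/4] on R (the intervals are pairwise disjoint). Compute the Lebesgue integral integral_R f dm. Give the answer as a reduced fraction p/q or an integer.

For a simple function f = sum_i c_i * 1_{A_i} with disjoint A_i,
  integral f dm = sum_i c_i * m(A_i).
Lengths of the A_i:
  m(A_1) = 21/2 - 10 = 1/2.
  m(A_2) = 55/4 - 43/4 = 3.
  m(A_3) = 73/4 - 61/4 = 3.
  m(A_4) = 83/4 - 77/4 = 3/2.
Contributions c_i * m(A_i):
  (1/3) * (1/2) = 1/6.
  (3/2) * (3) = 9/2.
  (1/3) * (3) = 1.
  (4) * (3/2) = 6.
Total: 1/6 + 9/2 + 1 + 6 = 35/3.

35/3


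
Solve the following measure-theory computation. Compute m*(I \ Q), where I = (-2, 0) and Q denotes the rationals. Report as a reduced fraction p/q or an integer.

The interval I = (-2, 0) has m(I) = 0 - (-2) = 2 (endpoints are measure-zero, so open/closed/half-open agree). Write I = (I cap Q) u (I \ Q). The rationals in I are countable, so m*(I cap Q) = 0 (cover each rational by intervals whose total length is arbitrarily small). By countable subadditivity m*(I) <= m*(I cap Q) + m*(I \ Q), hence m*(I \ Q) >= m(I) = 2. The reverse inequality m*(I \ Q) <= m*(I) = 2 is trivial since (I \ Q) is a subset of I. Therefore m*(I \ Q) = 2.

2


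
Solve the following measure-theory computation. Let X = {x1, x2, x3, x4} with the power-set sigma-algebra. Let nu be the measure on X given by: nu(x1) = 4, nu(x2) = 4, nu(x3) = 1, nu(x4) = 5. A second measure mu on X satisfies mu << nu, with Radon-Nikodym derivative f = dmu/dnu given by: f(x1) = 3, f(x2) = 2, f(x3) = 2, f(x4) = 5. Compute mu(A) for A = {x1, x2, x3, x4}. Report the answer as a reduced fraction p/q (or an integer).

By the defining property of the Radon-Nikodym derivative, for every measurable set A,
  mu(A) = integral_A f dnu.
Since nu is a discrete measure concentrated on the atoms of X, the integral over A reduces to the sum
  mu(A) = sum_{x in A} f(x) * nu({x}).
Computing each term:
  x1: f(x1) * nu(x1) = 3 * 4 = 12.
  x2: f(x2) * nu(x2) = 2 * 4 = 8.
  x3: f(x3) * nu(x3) = 2 * 1 = 2.
  x4: f(x4) * nu(x4) = 5 * 5 = 25.
Summing: mu(A) = 12 + 8 + 2 + 25 = 47.

47


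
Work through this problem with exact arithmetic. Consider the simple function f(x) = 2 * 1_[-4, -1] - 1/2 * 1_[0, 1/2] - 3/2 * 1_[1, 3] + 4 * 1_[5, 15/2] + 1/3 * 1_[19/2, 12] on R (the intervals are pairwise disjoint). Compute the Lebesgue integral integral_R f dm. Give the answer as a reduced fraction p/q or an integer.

For a simple function f = sum_i c_i * 1_{A_i} with disjoint A_i,
  integral f dm = sum_i c_i * m(A_i).
Lengths of the A_i:
  m(A_1) = -1 - (-4) = 3.
  m(A_2) = 1/2 - 0 = 1/2.
  m(A_3) = 3 - 1 = 2.
  m(A_4) = 15/2 - 5 = 5/2.
  m(A_5) = 12 - 19/2 = 5/2.
Contributions c_i * m(A_i):
  (2) * (3) = 6.
  (-1/2) * (1/2) = -1/4.
  (-3/2) * (2) = -3.
  (4) * (5/2) = 10.
  (1/3) * (5/2) = 5/6.
Total: 6 - 1/4 - 3 + 10 + 5/6 = 163/12.

163/12


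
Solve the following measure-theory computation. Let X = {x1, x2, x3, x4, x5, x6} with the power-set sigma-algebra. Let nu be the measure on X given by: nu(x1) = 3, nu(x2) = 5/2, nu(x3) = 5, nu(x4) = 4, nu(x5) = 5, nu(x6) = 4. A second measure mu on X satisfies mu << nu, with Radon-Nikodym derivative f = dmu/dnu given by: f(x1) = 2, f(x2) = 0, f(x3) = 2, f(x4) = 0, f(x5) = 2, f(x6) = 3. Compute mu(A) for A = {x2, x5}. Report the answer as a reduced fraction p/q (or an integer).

By the defining property of the Radon-Nikodym derivative, for every measurable set A,
  mu(A) = integral_A f dnu.
Since nu is a discrete measure concentrated on the atoms of X, the integral over A reduces to the sum
  mu(A) = sum_{x in A} f(x) * nu({x}).
Computing each term:
  x2: f(x2) * nu(x2) = 0 * 5/2 = 0.
  x5: f(x5) * nu(x5) = 2 * 5 = 10.
Summing: mu(A) = 0 + 10 = 10.

10


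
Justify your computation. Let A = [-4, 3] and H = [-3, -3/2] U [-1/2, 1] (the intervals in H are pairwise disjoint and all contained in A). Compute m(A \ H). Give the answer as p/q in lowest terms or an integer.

The ambient interval has length m(A) = 3 - (-4) = 7.
Since the holes are disjoint and sit inside A, by finite additivity
  m(H) = sum_i (b_i - a_i), and m(A \ H) = m(A) - m(H).
Computing the hole measures:
  m(H_1) = -3/2 - (-3) = 3/2.
  m(H_2) = 1 - (-1/2) = 3/2.
Summed: m(H) = 3/2 + 3/2 = 3.
So m(A \ H) = 7 - 3 = 4.

4


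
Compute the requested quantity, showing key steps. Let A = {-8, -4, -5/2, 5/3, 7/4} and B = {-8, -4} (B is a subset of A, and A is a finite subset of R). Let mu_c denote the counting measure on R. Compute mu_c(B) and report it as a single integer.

Counting measure assigns mu_c(E) = |E| (number of elements) when E is finite.
B has 2 element(s), so mu_c(B) = 2.

2


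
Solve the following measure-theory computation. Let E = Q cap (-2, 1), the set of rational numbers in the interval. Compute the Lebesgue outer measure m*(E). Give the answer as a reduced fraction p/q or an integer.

Q cap (-2, 1) is countable; list its elements as q_1, q_2, ... . Fix eps > 0 and cover the k-th point by an interval of length eps * 2^(-k). The cover has total length eps * sum_{k>=1} 2^(-k) = eps, so by definition of outer measure m*(Q cap (-2, 1)) <= eps. Since eps was arbitrary and m* >= 0, the outer measure is 0.

0


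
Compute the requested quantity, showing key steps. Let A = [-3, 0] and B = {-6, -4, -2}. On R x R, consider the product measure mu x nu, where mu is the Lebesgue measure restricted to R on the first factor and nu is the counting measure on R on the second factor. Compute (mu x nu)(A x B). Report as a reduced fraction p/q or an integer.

For a measurable rectangle A x B, the product measure satisfies
  (mu x nu)(A x B) = mu(A) * nu(B).
  mu(A) = 3.
  nu(B) = 3.
  (mu x nu)(A x B) = 3 * 3 = 9.

9


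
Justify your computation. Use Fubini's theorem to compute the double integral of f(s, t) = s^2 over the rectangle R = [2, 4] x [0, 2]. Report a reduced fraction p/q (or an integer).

f(s, t) is a tensor product of a function of s and a function of t, and both factors are bounded continuous (hence Lebesgue integrable) on the rectangle, so Fubini's theorem applies:
  integral_R f d(m x m) = (integral_a1^b1 s^2 ds) * (integral_a2^b2 1 dt).
Inner integral in s: integral_{2}^{4} s^2 ds = (4^3 - 2^3)/3
  = 56/3.
Inner integral in t: integral_{0}^{2} 1 dt = (2^1 - 0^1)/1
  = 2.
Product: (56/3) * (2) = 112/3.

112/3


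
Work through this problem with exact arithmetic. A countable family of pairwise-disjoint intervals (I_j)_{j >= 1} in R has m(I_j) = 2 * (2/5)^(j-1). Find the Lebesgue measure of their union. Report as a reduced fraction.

By countable additivity of the Lebesgue measure on pairwise disjoint measurable sets,
  m(union_{j >= 1} I_j) = sum_{j >= 1} m(I_j) = sum_{j >= 1} a * r^(j-1),
  with a = 2 and r = 2/5.
Since 0 < r = 2/5 < 1, the geometric series converges:
  sum_{j >= 1} a * r^(j-1) = a / (1 - r).
  = 2 / (1 - 2/5)
  = 2 / (3/5)
  = 10/3.

10/3


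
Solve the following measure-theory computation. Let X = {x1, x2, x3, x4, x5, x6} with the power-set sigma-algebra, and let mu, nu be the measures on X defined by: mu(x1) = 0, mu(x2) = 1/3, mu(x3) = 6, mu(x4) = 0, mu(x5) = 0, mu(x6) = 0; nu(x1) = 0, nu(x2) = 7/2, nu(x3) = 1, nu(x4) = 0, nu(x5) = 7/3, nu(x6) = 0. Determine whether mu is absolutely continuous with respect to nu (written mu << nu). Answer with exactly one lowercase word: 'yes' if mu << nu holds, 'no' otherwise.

mu << nu means: every nu-null measurable set is also mu-null; equivalently, for every atom x, if nu({x}) = 0 then mu({x}) = 0.
Checking each atom:
  x1: nu = 0, mu = 0 -> consistent with mu << nu.
  x2: nu = 7/2 > 0 -> no constraint.
  x3: nu = 1 > 0 -> no constraint.
  x4: nu = 0, mu = 0 -> consistent with mu << nu.
  x5: nu = 7/3 > 0 -> no constraint.
  x6: nu = 0, mu = 0 -> consistent with mu << nu.
No atom violates the condition. Therefore mu << nu.

yes


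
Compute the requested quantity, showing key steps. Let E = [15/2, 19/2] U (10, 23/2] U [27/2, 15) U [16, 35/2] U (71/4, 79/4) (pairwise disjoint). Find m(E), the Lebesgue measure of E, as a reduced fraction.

For pairwise disjoint intervals, m(union_i I_i) = sum_i m(I_i),
and m is invariant under swapping open/closed endpoints (single points have measure 0).
So m(E) = sum_i (b_i - a_i).
  I_1 has length 19/2 - 15/2 = 2.
  I_2 has length 23/2 - 10 = 3/2.
  I_3 has length 15 - 27/2 = 3/2.
  I_4 has length 35/2 - 16 = 3/2.
  I_5 has length 79/4 - 71/4 = 2.
Summing:
  m(E) = 2 + 3/2 + 3/2 + 3/2 + 2 = 17/2.

17/2


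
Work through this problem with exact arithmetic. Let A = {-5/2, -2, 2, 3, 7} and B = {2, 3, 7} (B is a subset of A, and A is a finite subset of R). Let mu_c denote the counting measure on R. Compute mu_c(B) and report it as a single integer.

Counting measure assigns mu_c(E) = |E| (number of elements) when E is finite.
B has 3 element(s), so mu_c(B) = 3.

3


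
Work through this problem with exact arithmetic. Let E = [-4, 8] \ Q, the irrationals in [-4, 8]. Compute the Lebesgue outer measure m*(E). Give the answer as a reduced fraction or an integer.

The interval I = [-4, 8] has m(I) = 8 - (-4) = 12 (endpoints are measure-zero, so open/closed/half-open agree). Write I = (I cap Q) u (I \ Q). The rationals in I are countable, so m*(I cap Q) = 0 (cover each rational by intervals whose total length is arbitrarily small). By countable subadditivity m*(I) <= m*(I cap Q) + m*(I \ Q), hence m*(I \ Q) >= m(I) = 12. The reverse inequality m*(I \ Q) <= m*(I) = 12 is trivial since (I \ Q) is a subset of I. Therefore m*(I \ Q) = 12.

12


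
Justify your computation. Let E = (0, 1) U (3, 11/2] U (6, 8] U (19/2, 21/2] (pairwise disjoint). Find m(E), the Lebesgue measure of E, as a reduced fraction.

For pairwise disjoint intervals, m(union_i I_i) = sum_i m(I_i),
and m is invariant under swapping open/closed endpoints (single points have measure 0).
So m(E) = sum_i (b_i - a_i).
  I_1 has length 1 - 0 = 1.
  I_2 has length 11/2 - 3 = 5/2.
  I_3 has length 8 - 6 = 2.
  I_4 has length 21/2 - 19/2 = 1.
Summing:
  m(E) = 1 + 5/2 + 2 + 1 = 13/2.

13/2


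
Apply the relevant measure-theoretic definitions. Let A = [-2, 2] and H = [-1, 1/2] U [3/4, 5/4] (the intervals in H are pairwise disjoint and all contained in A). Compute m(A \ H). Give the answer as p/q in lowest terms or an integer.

The ambient interval has length m(A) = 2 - (-2) = 4.
Since the holes are disjoint and sit inside A, by finite additivity
  m(H) = sum_i (b_i - a_i), and m(A \ H) = m(A) - m(H).
Computing the hole measures:
  m(H_1) = 1/2 - (-1) = 3/2.
  m(H_2) = 5/4 - 3/4 = 1/2.
Summed: m(H) = 3/2 + 1/2 = 2.
So m(A \ H) = 4 - 2 = 2.

2


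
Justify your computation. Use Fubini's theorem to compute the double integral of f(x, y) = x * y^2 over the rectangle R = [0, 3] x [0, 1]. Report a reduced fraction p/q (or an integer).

f(x, y) is a tensor product of a function of x and a function of y, and both factors are bounded continuous (hence Lebesgue integrable) on the rectangle, so Fubini's theorem applies:
  integral_R f d(m x m) = (integral_a1^b1 x dx) * (integral_a2^b2 y^2 dy).
Inner integral in x: integral_{0}^{3} x dx = (3^2 - 0^2)/2
  = 9/2.
Inner integral in y: integral_{0}^{1} y^2 dy = (1^3 - 0^3)/3
  = 1/3.
Product: (9/2) * (1/3) = 3/2.

3/2


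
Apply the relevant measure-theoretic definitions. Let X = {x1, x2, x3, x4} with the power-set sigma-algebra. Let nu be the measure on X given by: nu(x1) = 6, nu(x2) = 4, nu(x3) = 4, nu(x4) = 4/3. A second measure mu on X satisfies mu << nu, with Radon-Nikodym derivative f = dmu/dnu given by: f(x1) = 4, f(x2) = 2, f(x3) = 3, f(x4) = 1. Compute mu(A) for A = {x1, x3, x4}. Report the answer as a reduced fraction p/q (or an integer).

By the defining property of the Radon-Nikodym derivative, for every measurable set A,
  mu(A) = integral_A f dnu.
Since nu is a discrete measure concentrated on the atoms of X, the integral over A reduces to the sum
  mu(A) = sum_{x in A} f(x) * nu({x}).
Computing each term:
  x1: f(x1) * nu(x1) = 4 * 6 = 24.
  x3: f(x3) * nu(x3) = 3 * 4 = 12.
  x4: f(x4) * nu(x4) = 1 * 4/3 = 4/3.
Summing: mu(A) = 24 + 12 + 4/3 = 112/3.

112/3


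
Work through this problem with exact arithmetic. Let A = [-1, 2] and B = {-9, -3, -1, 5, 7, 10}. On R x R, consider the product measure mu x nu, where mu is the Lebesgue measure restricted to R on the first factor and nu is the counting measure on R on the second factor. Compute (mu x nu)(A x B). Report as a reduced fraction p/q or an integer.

For a measurable rectangle A x B, the product measure satisfies
  (mu x nu)(A x B) = mu(A) * nu(B).
  mu(A) = 3.
  nu(B) = 6.
  (mu x nu)(A x B) = 3 * 6 = 18.

18


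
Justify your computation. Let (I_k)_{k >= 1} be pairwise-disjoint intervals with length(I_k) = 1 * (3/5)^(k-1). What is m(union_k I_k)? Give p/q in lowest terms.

By countable additivity of the Lebesgue measure on pairwise disjoint measurable sets,
  m(union_{k >= 1} I_k) = sum_{k >= 1} m(I_k) = sum_{k >= 1} a * r^(k-1),
  with a = 1 and r = 3/5.
Since 0 < r = 3/5 < 1, the geometric series converges:
  sum_{k >= 1} a * r^(k-1) = a / (1 - r).
  = 1 / (1 - 3/5)
  = 1 / (2/5)
  = 5/2.

5/2


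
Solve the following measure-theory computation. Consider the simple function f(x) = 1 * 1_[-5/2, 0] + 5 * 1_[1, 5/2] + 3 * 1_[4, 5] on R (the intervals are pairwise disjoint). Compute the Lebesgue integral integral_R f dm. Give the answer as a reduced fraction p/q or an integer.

For a simple function f = sum_i c_i * 1_{A_i} with disjoint A_i,
  integral f dm = sum_i c_i * m(A_i).
Lengths of the A_i:
  m(A_1) = 0 - (-5/2) = 5/2.
  m(A_2) = 5/2 - 1 = 3/2.
  m(A_3) = 5 - 4 = 1.
Contributions c_i * m(A_i):
  (1) * (5/2) = 5/2.
  (5) * (3/2) = 15/2.
  (3) * (1) = 3.
Total: 5/2 + 15/2 + 3 = 13.

13


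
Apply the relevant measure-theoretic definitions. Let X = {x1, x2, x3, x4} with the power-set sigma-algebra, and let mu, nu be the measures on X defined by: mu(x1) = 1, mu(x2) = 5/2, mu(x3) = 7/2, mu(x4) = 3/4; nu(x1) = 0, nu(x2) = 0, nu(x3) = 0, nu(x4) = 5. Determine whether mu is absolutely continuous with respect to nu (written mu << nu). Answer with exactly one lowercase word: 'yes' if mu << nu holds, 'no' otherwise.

mu << nu means: every nu-null measurable set is also mu-null; equivalently, for every atom x, if nu({x}) = 0 then mu({x}) = 0.
Checking each atom:
  x1: nu = 0, mu = 1 > 0 -> violates mu << nu.
  x2: nu = 0, mu = 5/2 > 0 -> violates mu << nu.
  x3: nu = 0, mu = 7/2 > 0 -> violates mu << nu.
  x4: nu = 5 > 0 -> no constraint.
The atom(s) x1, x2, x3 violate the condition (nu = 0 but mu > 0). Therefore mu is NOT absolutely continuous w.r.t. nu.

no


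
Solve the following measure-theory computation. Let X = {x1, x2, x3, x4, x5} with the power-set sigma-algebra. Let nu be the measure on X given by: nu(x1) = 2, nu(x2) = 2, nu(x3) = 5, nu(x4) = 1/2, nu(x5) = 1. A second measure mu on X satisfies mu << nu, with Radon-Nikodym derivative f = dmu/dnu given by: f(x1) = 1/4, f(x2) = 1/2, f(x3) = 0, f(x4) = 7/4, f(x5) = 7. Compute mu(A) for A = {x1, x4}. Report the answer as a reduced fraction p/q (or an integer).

By the defining property of the Radon-Nikodym derivative, for every measurable set A,
  mu(A) = integral_A f dnu.
Since nu is a discrete measure concentrated on the atoms of X, the integral over A reduces to the sum
  mu(A) = sum_{x in A} f(x) * nu({x}).
Computing each term:
  x1: f(x1) * nu(x1) = 1/4 * 2 = 1/2.
  x4: f(x4) * nu(x4) = 7/4 * 1/2 = 7/8.
Summing: mu(A) = 1/2 + 7/8 = 11/8.

11/8


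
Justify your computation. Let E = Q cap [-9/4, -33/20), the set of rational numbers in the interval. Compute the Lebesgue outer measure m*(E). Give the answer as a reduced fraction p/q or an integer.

The set Q cap [-9/4, -33/20) is countable (a subset of the countable set Q). Lebesgue outer measure of any countable set is 0: each singleton {q} has m*({q}) = 0, and by countable subadditivity m*(union_k {q_k}) <= sum_k m*({q_k}) = sum_k 0 = 0. The reverse inequality m*(E) >= 0 is automatic. So m*(Q cap [-9/4, -33/20)) = 0.

0


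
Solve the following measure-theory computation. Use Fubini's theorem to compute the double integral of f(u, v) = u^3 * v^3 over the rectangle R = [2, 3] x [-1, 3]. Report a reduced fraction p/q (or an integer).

f(u, v) is a tensor product of a function of u and a function of v, and both factors are bounded continuous (hence Lebesgue integrable) on the rectangle, so Fubini's theorem applies:
  integral_R f d(m x m) = (integral_a1^b1 u^3 du) * (integral_a2^b2 v^3 dv).
Inner integral in u: integral_{2}^{3} u^3 du = (3^4 - 2^4)/4
  = 65/4.
Inner integral in v: integral_{-1}^{3} v^3 dv = (3^4 - (-1)^4)/4
  = 20.
Product: (65/4) * (20) = 325.

325


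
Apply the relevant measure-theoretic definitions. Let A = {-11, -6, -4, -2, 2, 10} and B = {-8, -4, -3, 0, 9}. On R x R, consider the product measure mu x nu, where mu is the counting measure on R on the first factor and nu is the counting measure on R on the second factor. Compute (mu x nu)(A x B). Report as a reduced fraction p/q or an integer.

For a measurable rectangle A x B, the product measure satisfies
  (mu x nu)(A x B) = mu(A) * nu(B).
  mu(A) = 6.
  nu(B) = 5.
  (mu x nu)(A x B) = 6 * 5 = 30.

30


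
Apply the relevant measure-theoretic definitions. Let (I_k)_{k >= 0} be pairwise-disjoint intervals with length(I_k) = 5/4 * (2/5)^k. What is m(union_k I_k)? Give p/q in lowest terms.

By countable additivity of the Lebesgue measure on pairwise disjoint measurable sets,
  m(union_{k >= 0} I_k) = sum_{k >= 0} m(I_k) = sum_{k >= 0} a * r^k,
  with a = 5/4 and r = 2/5.
Since 0 < r = 2/5 < 1, the geometric series converges:
  sum_{k >= 0} a * r^k = a / (1 - r).
  = 5/4 / (1 - 2/5)
  = 5/4 / (3/5)
  = 25/12.

25/12


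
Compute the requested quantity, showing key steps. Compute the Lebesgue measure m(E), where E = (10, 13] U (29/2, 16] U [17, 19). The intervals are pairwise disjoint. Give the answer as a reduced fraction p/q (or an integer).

For pairwise disjoint intervals, m(union_i I_i) = sum_i m(I_i),
and m is invariant under swapping open/closed endpoints (single points have measure 0).
So m(E) = sum_i (b_i - a_i).
  I_1 has length 13 - 10 = 3.
  I_2 has length 16 - 29/2 = 3/2.
  I_3 has length 19 - 17 = 2.
Summing:
  m(E) = 3 + 3/2 + 2 = 13/2.

13/2


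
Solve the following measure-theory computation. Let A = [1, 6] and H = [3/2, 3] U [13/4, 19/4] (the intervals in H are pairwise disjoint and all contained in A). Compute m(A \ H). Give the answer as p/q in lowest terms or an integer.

The ambient interval has length m(A) = 6 - 1 = 5.
Since the holes are disjoint and sit inside A, by finite additivity
  m(H) = sum_i (b_i - a_i), and m(A \ H) = m(A) - m(H).
Computing the hole measures:
  m(H_1) = 3 - 3/2 = 3/2.
  m(H_2) = 19/4 - 13/4 = 3/2.
Summed: m(H) = 3/2 + 3/2 = 3.
So m(A \ H) = 5 - 3 = 2.

2


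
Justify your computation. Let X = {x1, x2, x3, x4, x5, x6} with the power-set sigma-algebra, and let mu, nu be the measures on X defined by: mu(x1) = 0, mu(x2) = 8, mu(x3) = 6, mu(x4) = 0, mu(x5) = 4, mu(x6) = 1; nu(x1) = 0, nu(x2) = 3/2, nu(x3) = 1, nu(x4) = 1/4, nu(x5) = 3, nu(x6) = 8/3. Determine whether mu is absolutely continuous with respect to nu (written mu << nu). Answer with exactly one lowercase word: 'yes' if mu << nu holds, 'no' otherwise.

mu << nu means: every nu-null measurable set is also mu-null; equivalently, for every atom x, if nu({x}) = 0 then mu({x}) = 0.
Checking each atom:
  x1: nu = 0, mu = 0 -> consistent with mu << nu.
  x2: nu = 3/2 > 0 -> no constraint.
  x3: nu = 1 > 0 -> no constraint.
  x4: nu = 1/4 > 0 -> no constraint.
  x5: nu = 3 > 0 -> no constraint.
  x6: nu = 8/3 > 0 -> no constraint.
No atom violates the condition. Therefore mu << nu.

yes


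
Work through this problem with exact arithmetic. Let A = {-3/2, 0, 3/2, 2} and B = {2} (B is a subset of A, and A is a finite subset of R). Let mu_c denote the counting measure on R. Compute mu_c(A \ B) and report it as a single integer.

Counting measure assigns mu_c(E) = |E| (number of elements) when E is finite. For B subset A, A \ B is the set of elements of A not in B, so |A \ B| = |A| - |B|.
|A| = 4, |B| = 1, so mu_c(A \ B) = 4 - 1 = 3.

3


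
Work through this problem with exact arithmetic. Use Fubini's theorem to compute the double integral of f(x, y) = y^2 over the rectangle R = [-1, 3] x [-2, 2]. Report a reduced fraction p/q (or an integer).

f(x, y) is a tensor product of a function of x and a function of y, and both factors are bounded continuous (hence Lebesgue integrable) on the rectangle, so Fubini's theorem applies:
  integral_R f d(m x m) = (integral_a1^b1 1 dx) * (integral_a2^b2 y^2 dy).
Inner integral in x: integral_{-1}^{3} 1 dx = (3^1 - (-1)^1)/1
  = 4.
Inner integral in y: integral_{-2}^{2} y^2 dy = (2^3 - (-2)^3)/3
  = 16/3.
Product: (4) * (16/3) = 64/3.

64/3


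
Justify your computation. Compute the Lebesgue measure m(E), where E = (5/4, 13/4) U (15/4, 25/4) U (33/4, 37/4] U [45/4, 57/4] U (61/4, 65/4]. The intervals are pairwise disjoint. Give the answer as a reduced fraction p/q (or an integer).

For pairwise disjoint intervals, m(union_i I_i) = sum_i m(I_i),
and m is invariant under swapping open/closed endpoints (single points have measure 0).
So m(E) = sum_i (b_i - a_i).
  I_1 has length 13/4 - 5/4 = 2.
  I_2 has length 25/4 - 15/4 = 5/2.
  I_3 has length 37/4 - 33/4 = 1.
  I_4 has length 57/4 - 45/4 = 3.
  I_5 has length 65/4 - 61/4 = 1.
Summing:
  m(E) = 2 + 5/2 + 1 + 3 + 1 = 19/2.

19/2


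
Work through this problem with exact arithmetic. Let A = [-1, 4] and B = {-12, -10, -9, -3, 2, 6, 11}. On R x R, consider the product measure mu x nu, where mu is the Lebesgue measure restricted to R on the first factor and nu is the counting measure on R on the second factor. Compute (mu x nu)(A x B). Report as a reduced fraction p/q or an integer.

For a measurable rectangle A x B, the product measure satisfies
  (mu x nu)(A x B) = mu(A) * nu(B).
  mu(A) = 5.
  nu(B) = 7.
  (mu x nu)(A x B) = 5 * 7 = 35.

35


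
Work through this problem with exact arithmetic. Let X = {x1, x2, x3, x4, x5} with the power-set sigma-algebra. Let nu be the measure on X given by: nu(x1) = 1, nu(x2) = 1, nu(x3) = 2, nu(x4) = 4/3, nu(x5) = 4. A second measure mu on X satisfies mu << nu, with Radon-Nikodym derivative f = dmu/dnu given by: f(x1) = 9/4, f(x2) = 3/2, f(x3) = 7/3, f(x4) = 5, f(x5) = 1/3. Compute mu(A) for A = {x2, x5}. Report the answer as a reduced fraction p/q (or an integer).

By the defining property of the Radon-Nikodym derivative, for every measurable set A,
  mu(A) = integral_A f dnu.
Since nu is a discrete measure concentrated on the atoms of X, the integral over A reduces to the sum
  mu(A) = sum_{x in A} f(x) * nu({x}).
Computing each term:
  x2: f(x2) * nu(x2) = 3/2 * 1 = 3/2.
  x5: f(x5) * nu(x5) = 1/3 * 4 = 4/3.
Summing: mu(A) = 3/2 + 4/3 = 17/6.

17/6


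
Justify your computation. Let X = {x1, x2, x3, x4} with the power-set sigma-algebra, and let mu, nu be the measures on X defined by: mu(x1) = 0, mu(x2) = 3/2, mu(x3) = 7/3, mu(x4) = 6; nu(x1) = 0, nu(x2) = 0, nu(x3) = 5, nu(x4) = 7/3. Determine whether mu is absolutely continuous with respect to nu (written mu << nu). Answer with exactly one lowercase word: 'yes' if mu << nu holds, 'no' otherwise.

mu << nu means: every nu-null measurable set is also mu-null; equivalently, for every atom x, if nu({x}) = 0 then mu({x}) = 0.
Checking each atom:
  x1: nu = 0, mu = 0 -> consistent with mu << nu.
  x2: nu = 0, mu = 3/2 > 0 -> violates mu << nu.
  x3: nu = 5 > 0 -> no constraint.
  x4: nu = 7/3 > 0 -> no constraint.
The atom(s) x2 violate the condition (nu = 0 but mu > 0). Therefore mu is NOT absolutely continuous w.r.t. nu.

no


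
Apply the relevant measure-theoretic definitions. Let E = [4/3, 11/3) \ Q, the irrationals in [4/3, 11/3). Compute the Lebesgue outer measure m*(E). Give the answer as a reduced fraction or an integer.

The interval I = [4/3, 11/3) has m(I) = 11/3 - 4/3 = 7/3 (endpoints are measure-zero, so open/closed/half-open agree). Write I = (I cap Q) u (I \ Q). The rationals in I are countable, so m*(I cap Q) = 0 (cover each rational by intervals whose total length is arbitrarily small). By countable subadditivity m*(I) <= m*(I cap Q) + m*(I \ Q), hence m*(I \ Q) >= m(I) = 7/3. The reverse inequality m*(I \ Q) <= m*(I) = 7/3 is trivial since (I \ Q) is a subset of I. Therefore m*(I \ Q) = 7/3.

7/3


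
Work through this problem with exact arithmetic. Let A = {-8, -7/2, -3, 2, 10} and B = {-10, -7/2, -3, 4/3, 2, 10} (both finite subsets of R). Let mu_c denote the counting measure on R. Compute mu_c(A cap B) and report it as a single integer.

Counting measure on a finite set equals cardinality. mu_c(A cap B) = |A cap B| (elements appearing in both).
Enumerating the elements of A that also lie in B gives 4 element(s).
So mu_c(A cap B) = 4.

4


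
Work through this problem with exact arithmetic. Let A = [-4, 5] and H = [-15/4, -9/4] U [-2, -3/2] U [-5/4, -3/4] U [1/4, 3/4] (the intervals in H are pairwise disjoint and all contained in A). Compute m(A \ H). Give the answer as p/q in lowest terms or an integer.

The ambient interval has length m(A) = 5 - (-4) = 9.
Since the holes are disjoint and sit inside A, by finite additivity
  m(H) = sum_i (b_i - a_i), and m(A \ H) = m(A) - m(H).
Computing the hole measures:
  m(H_1) = -9/4 - (-15/4) = 3/2.
  m(H_2) = -3/2 - (-2) = 1/2.
  m(H_3) = -3/4 - (-5/4) = 1/2.
  m(H_4) = 3/4 - 1/4 = 1/2.
Summed: m(H) = 3/2 + 1/2 + 1/2 + 1/2 = 3.
So m(A \ H) = 9 - 3 = 6.

6


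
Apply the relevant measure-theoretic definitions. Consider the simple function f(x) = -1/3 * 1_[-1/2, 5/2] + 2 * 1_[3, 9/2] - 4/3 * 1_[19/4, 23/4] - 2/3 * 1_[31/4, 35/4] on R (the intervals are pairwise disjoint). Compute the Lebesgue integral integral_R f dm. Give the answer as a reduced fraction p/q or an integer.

For a simple function f = sum_i c_i * 1_{A_i} with disjoint A_i,
  integral f dm = sum_i c_i * m(A_i).
Lengths of the A_i:
  m(A_1) = 5/2 - (-1/2) = 3.
  m(A_2) = 9/2 - 3 = 3/2.
  m(A_3) = 23/4 - 19/4 = 1.
  m(A_4) = 35/4 - 31/4 = 1.
Contributions c_i * m(A_i):
  (-1/3) * (3) = -1.
  (2) * (3/2) = 3.
  (-4/3) * (1) = -4/3.
  (-2/3) * (1) = -2/3.
Total: -1 + 3 - 4/3 - 2/3 = 0.

0


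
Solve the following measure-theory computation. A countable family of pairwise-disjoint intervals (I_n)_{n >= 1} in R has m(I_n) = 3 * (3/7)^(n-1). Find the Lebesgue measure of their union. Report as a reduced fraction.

By countable additivity of the Lebesgue measure on pairwise disjoint measurable sets,
  m(union_{n >= 1} I_n) = sum_{n >= 1} m(I_n) = sum_{n >= 1} a * r^(n-1),
  with a = 3 and r = 3/7.
Since 0 < r = 3/7 < 1, the geometric series converges:
  sum_{n >= 1} a * r^(n-1) = a / (1 - r).
  = 3 / (1 - 3/7)
  = 3 / (4/7)
  = 21/4.

21/4


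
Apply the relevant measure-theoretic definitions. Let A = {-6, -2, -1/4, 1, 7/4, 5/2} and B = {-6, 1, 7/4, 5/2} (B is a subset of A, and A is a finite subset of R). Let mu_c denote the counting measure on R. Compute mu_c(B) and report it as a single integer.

Counting measure assigns mu_c(E) = |E| (number of elements) when E is finite.
B has 4 element(s), so mu_c(B) = 4.

4


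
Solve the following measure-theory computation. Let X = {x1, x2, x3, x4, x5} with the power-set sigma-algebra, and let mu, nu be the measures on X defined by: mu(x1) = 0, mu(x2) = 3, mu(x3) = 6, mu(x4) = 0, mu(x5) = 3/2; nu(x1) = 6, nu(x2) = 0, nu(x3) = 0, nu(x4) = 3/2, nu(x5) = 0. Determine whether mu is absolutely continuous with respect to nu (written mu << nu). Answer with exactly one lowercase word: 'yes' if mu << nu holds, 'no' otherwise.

mu << nu means: every nu-null measurable set is also mu-null; equivalently, for every atom x, if nu({x}) = 0 then mu({x}) = 0.
Checking each atom:
  x1: nu = 6 > 0 -> no constraint.
  x2: nu = 0, mu = 3 > 0 -> violates mu << nu.
  x3: nu = 0, mu = 6 > 0 -> violates mu << nu.
  x4: nu = 3/2 > 0 -> no constraint.
  x5: nu = 0, mu = 3/2 > 0 -> violates mu << nu.
The atom(s) x2, x3, x5 violate the condition (nu = 0 but mu > 0). Therefore mu is NOT absolutely continuous w.r.t. nu.

no


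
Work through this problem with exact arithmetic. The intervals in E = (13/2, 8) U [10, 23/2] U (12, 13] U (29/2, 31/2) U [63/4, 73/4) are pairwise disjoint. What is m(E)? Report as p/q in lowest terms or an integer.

For pairwise disjoint intervals, m(union_i I_i) = sum_i m(I_i),
and m is invariant under swapping open/closed endpoints (single points have measure 0).
So m(E) = sum_i (b_i - a_i).
  I_1 has length 8 - 13/2 = 3/2.
  I_2 has length 23/2 - 10 = 3/2.
  I_3 has length 13 - 12 = 1.
  I_4 has length 31/2 - 29/2 = 1.
  I_5 has length 73/4 - 63/4 = 5/2.
Summing:
  m(E) = 3/2 + 3/2 + 1 + 1 + 5/2 = 15/2.

15/2


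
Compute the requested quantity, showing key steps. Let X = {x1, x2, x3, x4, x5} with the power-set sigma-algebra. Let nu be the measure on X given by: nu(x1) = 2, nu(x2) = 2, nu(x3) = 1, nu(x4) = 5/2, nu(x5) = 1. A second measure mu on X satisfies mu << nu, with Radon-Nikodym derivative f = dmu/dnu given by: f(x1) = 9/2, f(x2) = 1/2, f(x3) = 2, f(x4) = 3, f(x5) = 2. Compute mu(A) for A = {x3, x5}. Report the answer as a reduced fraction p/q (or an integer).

By the defining property of the Radon-Nikodym derivative, for every measurable set A,
  mu(A) = integral_A f dnu.
Since nu is a discrete measure concentrated on the atoms of X, the integral over A reduces to the sum
  mu(A) = sum_{x in A} f(x) * nu({x}).
Computing each term:
  x3: f(x3) * nu(x3) = 2 * 1 = 2.
  x5: f(x5) * nu(x5) = 2 * 1 = 2.
Summing: mu(A) = 2 + 2 = 4.

4
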